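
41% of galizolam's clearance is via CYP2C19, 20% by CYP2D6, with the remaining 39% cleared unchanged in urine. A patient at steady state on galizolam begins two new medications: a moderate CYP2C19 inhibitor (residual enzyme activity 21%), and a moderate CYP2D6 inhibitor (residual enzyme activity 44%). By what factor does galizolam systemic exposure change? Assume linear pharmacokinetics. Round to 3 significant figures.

1.77

CYP2C19: 0.41 × 0.21 = 0.0861
CYP2D6: 0.2 × 0.44 = 0.088
Other: 0.39 (unchanged)
Relative clearance = 0.0861 + 0.088 + 0.39 = 0.5641.
Net systemic exposure ratio = 1 / 0.5641 = 1.77.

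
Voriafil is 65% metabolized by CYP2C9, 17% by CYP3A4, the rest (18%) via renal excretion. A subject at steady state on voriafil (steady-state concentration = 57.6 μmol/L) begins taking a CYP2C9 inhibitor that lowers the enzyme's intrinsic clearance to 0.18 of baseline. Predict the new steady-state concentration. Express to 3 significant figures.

CYP2C9: 0.65 × 0.18 = 0.117
CYP3A4: 0.17 (unchanged)
Other: 0.18 (unchanged)
Relative clearance = 0.117 + 0.17 + 0.18 = 0.467.
Steady-state concentration ∝ 1/CL, so new value = 57.6 / 0.467 = 123 μmol/L.

123 μmol/L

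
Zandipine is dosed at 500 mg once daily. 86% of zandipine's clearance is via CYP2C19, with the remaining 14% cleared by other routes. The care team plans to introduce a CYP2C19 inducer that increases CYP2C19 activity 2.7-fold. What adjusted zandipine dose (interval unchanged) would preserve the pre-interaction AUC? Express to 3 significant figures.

1.23 × 10³ mg

The CYP2C19 pathway (86% of clearance) is boosted to 2.7× activity: 0.86 × 2.7 = 2.322.
Non-CYP routes (14%) are unchanged.
New clearance relative to baseline: 2.322 + 0.14 = 2.462.
Css,avg = (dose rate)/CL, so holding Css fixed requires dose ∝ CL: 500 × 2.462 = 1.23 × 10³ mg.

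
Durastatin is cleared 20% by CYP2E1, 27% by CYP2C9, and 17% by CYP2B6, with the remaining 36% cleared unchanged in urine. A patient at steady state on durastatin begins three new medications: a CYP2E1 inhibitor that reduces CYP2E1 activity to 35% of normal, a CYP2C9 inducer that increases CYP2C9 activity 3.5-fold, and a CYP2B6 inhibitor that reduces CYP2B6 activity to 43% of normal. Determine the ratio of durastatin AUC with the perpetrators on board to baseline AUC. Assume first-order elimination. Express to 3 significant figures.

The CYP2E1 pathway (20% of clearance) is reduced to 0.35× activity: 0.2 × 0.35 = 0.07.
The CYP2C9 pathway (27% of clearance) increases to 3.5× activity: 0.27 × 3.5 = 0.945.
The CYP2B6 pathway (17% of clearance) falls to 0.43× activity: 0.17 × 0.43 = 0.0731.
Non-CYP routes (36%) are unchanged.
New clearance relative to baseline: 0.07 + 0.945 + 0.0731 + 0.36 = 1.4481.
Net AUC ratio = 1 / 1.4481 = 0.691.

0.691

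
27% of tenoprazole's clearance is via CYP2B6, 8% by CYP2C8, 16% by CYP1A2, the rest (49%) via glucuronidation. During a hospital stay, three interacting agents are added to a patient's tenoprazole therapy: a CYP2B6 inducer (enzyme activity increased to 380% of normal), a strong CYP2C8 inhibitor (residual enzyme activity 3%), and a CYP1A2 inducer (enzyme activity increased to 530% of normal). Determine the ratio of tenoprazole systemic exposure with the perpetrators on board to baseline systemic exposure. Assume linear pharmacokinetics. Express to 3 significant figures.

The CYP2B6 pathway (27% of clearance) rises to 3.8× activity: 0.27 × 3.8 = 1.026.
The CYP2C8 pathway (8% of clearance) is reduced to 0.03× activity: 0.08 × 0.03 = 0.0024.
The CYP1A2 pathway (16% of clearance) is boosted to 5.3× activity: 0.16 × 5.3 = 0.848.
The remaining 49% of clearance is unaffected.
Relative clearance = 1.026 + 0.0024 + 0.848 + 0.49 = 2.3664.
Net systemic exposure ratio = 1 / 2.3664 = 0.423.

0.423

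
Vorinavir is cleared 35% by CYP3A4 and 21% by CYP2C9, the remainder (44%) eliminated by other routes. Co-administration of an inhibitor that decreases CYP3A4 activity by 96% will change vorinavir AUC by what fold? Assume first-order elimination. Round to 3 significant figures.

The CYP3A4 pathway (35% of clearance) falls to 0.04× activity: 0.35 × 0.04 = 0.014.
CYP2C9 (21%) and the residual 44% are unaffected.
CL_new/CL_old = 0.014 + 0.21 + 0.44 = 0.664.
AUC is inversely proportional to clearance, so the fold-change is 1 / 0.664 = 1.51.

1.51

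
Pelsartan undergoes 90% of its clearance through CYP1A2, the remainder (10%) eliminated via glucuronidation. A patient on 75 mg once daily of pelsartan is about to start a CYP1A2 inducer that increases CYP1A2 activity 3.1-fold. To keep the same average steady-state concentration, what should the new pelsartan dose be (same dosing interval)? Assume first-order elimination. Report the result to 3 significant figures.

The CYP1A2 pathway (90% of clearance) rises to 3.1× activity: 0.9 × 3.1 = 2.79.
Non-CYP routes (10%) are unchanged.
New clearance relative to baseline: 2.79 + 0.1 = 2.89.
To maintain the same steady-state level, dose must scale with clearance: new dose = 75 × 2.89 = 217 mg.

217 mg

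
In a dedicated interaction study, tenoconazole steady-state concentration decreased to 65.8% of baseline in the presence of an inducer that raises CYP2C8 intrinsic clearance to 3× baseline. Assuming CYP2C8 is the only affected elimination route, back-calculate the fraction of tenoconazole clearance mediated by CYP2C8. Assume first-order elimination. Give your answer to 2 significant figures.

0.26

Call the CYP2C8 fraction fm. After the interaction, CL_new/CL_old = fm × 3 + (1 − fm).
Steady-state concentration ratio = 1 / (new CL fraction), so new CL fraction = 1 / 0.658 = 1.52.
fm × 3 + 1 − fm = 1.52  ⇒  fm × (3 − 1) = 0.5198  ⇒  fm = 0.26.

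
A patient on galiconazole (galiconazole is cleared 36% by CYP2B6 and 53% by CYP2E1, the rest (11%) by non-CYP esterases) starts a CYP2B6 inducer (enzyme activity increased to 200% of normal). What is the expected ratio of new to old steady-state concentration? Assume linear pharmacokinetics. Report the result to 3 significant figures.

0.735

The CYP2B6 pathway (36% of clearance) rises to 2× activity: 0.36 × 2 = 0.72.
CYP2E1 (53%) and the residual 11% are unaffected.
New clearance relative to baseline: 0.72 + 0.53 + 0.11 = 1.36.
Steady-state concentration ratio = CL_old/CL_new = 1 / 1.36 = 0.735.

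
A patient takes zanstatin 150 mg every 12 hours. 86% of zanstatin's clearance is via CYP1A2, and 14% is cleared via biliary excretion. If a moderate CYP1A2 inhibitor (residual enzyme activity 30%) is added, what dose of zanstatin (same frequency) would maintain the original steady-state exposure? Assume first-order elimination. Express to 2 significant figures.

The CYP1A2 pathway (86% of clearance) drops to 0.3× activity: 0.86 × 0.3 = 0.258.
Non-CYP routes (14%) are unchanged.
Relative clearance = 0.258 + 0.14 = 0.398.
Css,avg = (dose rate)/CL, so holding Css fixed requires dose ∝ CL: 150 × 0.398 = 60 mg.

60 mg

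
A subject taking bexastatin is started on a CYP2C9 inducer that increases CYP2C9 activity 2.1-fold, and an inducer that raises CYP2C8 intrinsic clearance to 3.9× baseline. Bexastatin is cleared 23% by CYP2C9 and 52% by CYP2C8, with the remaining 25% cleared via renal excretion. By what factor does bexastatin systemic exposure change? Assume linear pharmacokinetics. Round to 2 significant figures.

CYP2C9: 0.23 × 2.1 = 0.483
CYP2C8: 0.52 × 3.9 = 2.028
Other: 0.25 (unchanged)
New clearance relative to baseline: 0.483 + 2.028 + 0.25 = 2.761.
Because systemic exposure varies inversely with clearance, the combined effect is 1 / 2.761 = 0.36.

0.36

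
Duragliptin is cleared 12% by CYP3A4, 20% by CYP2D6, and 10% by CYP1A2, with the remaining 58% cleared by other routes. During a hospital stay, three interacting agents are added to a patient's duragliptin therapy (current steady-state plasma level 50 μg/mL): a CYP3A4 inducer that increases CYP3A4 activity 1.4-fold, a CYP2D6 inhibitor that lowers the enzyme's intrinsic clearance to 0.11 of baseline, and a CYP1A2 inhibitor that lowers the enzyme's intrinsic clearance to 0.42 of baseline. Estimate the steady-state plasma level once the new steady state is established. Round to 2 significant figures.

The CYP3A4 pathway (12% of clearance) increases to 1.4× activity: 0.12 × 1.4 = 0.168.
The CYP2D6 pathway (20% of clearance) is reduced to 0.11× activity: 0.2 × 0.11 = 0.022.
The CYP1A2 pathway (10% of clearance) falls to 0.42× activity: 0.1 × 0.42 = 0.042.
Non-CYP routes (58%) are unchanged.
New clearance relative to baseline: 0.168 + 0.022 + 0.042 + 0.58 = 0.812.
New steady-state plasma level = 50 / 0.812 = 62 μg/mL (concentration scales inversely with clearance).

62 μg/mL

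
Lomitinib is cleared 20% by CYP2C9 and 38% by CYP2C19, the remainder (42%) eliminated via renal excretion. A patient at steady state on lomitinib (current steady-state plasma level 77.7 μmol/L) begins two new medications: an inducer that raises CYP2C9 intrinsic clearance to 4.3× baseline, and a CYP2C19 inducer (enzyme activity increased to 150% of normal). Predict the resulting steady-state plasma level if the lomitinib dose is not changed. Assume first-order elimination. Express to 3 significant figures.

42.0 μmol/L

CYP2C9: 0.2 × 4.3 = 0.86
CYP2C19: 0.38 × 1.5 = 0.57
Other: 0.42 (unchanged)
CL_new/CL_old = 0.86 + 0.57 + 0.42 = 1.85.
New steady-state plasma level = 77.7 / 1.85 = 42.0 μmol/L (concentration scales inversely with clearance).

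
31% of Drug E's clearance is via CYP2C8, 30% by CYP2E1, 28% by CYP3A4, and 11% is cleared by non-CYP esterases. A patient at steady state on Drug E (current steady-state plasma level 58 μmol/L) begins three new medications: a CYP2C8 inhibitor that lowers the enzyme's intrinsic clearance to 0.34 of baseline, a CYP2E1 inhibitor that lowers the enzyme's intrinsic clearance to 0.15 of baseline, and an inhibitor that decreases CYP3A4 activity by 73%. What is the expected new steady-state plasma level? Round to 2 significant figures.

CYP2C8: 0.31 × 0.34 = 0.1054
CYP2E1: 0.3 × 0.15 = 0.045
CYP3A4: 0.28 × 0.27 = 0.0756
Other: 0.11 (unchanged)
New clearance relative to baseline: 0.1054 + 0.045 + 0.0756 + 0.11 = 0.336.
Steady-state plasma level ∝ 1/CL: new value = 58 / 0.336 = 1.7 × 10² μmol/L.

1.7 × 10² μmol/L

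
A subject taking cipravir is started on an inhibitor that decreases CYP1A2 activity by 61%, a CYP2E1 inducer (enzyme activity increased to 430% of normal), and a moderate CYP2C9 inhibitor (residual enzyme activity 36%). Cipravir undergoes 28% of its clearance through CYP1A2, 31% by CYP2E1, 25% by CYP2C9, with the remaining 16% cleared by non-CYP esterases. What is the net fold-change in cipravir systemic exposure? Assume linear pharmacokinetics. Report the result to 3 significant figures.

The CYP1A2 pathway (28% of clearance) falls to 0.39× activity: 0.28 × 0.39 = 0.1092.
The CYP2E1 pathway (31% of clearance) increases to 4.3× activity: 0.31 × 4.3 = 1.333.
The CYP2C9 pathway (25% of clearance) drops to 0.36× activity: 0.25 × 0.36 = 0.09.
Non-CYP routes (16%) are unchanged.
CL_new/CL_old = 0.1092 + 1.333 + 0.09 + 0.16 = 1.6922.
Net systemic exposure ratio = 1 / 1.6922 = 0.591.

0.591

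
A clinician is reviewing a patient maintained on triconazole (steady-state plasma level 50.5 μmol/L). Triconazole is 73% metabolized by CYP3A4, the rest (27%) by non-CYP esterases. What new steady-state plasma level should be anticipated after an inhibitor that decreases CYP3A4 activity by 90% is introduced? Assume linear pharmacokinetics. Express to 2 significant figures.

The CYP3A4 pathway (73% of clearance) is reduced to 0.1× activity: 0.73 × 0.1 = 0.073.
The remaining 27% of clearance is unaffected.
New clearance relative to baseline: 0.073 + 0.27 = 0.343.
Steady-state plasma level ∝ 1/CL, so new value = 50.5 / 0.343 = 1.5 × 10² μmol/L.

1.5 × 10² μmol/L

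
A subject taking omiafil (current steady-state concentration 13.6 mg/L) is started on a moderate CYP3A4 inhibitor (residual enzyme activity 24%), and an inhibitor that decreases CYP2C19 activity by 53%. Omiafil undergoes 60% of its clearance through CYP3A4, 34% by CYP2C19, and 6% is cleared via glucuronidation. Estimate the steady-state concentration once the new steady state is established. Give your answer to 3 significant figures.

CYP3A4: 0.6 × 0.24 = 0.144
CYP2C19: 0.34 × 0.47 = 0.1598
Other: 0.06 (unchanged)
Relative clearance = 0.144 + 0.1598 + 0.06 = 0.3638.
Steady-state concentration ∝ 1/CL: new value = 13.6 / 0.3638 = 37.4 mg/L.

37.4 mg/L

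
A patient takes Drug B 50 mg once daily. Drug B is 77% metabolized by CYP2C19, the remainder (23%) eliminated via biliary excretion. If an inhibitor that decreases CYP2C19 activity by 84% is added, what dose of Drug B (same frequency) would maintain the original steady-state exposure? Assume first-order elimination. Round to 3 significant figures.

17.7 mg

The CYP2C19 pathway (77% of clearance) is reduced to 0.16× activity: 0.77 × 0.16 = 0.1232.
The remaining 23% of clearance is unaffected.
Relative clearance = 0.1232 + 0.23 = 0.3532.
To maintain the same steady-state level, dose must scale with clearance: new dose = 50 × 0.3532 = 17.7 mg.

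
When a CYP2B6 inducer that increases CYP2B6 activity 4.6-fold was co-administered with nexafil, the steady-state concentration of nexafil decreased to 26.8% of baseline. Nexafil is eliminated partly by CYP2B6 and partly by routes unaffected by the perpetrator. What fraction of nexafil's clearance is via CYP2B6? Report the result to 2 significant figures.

0.76

Let fm be the CYP2B6 fraction. New clearance relative to baseline = fm × 4.6 + (1 − fm).
Steady-state concentration ratio = 1 / (new CL fraction), so new CL fraction = 1 / 0.268 = 3.731.
fm × 4.6 + 1 − fm = 3.731  ⇒  fm × (4.6 − 1) = 2.731  ⇒  fm = 0.76.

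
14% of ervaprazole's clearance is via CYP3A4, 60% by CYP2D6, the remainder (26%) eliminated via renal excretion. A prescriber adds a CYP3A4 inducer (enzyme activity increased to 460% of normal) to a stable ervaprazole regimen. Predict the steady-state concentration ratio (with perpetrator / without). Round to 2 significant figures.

0.66

The CYP3A4 pathway (14% of clearance) increases to 4.6× activity: 0.14 × 4.6 = 0.644.
CYP2D6 (60%) and the residual 26% are unaffected.
New clearance relative to baseline: 0.644 + 0.6 + 0.26 = 1.504.
Since steady-state concentration ∝ 1/CL, the ratio is 1 / 1.504 = 0.66.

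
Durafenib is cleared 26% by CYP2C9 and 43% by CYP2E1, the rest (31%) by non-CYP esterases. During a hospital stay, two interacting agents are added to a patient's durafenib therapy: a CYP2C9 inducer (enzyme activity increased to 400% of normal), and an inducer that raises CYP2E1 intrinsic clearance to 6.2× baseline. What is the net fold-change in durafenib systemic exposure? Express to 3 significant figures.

The CYP2C9 pathway (26% of clearance) increases to 4× activity: 0.26 × 4 = 1.04.
The CYP2E1 pathway (43% of clearance) is boosted to 6.2× activity: 0.43 × 6.2 = 2.666.
Non-CYP routes (31%) are unchanged.
CL_new/CL_old = 1.04 + 2.666 + 0.31 = 4.016.
Systemic exposure ∝ 1/CL: fold-change = 1 / 4.016 = 0.249.

0.249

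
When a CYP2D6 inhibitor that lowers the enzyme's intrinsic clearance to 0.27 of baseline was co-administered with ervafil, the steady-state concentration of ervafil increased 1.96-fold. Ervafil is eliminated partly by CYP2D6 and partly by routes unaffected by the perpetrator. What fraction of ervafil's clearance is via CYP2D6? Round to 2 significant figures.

0.67

Call the CYP2D6 fraction fm. After the interaction, CL_new/CL_old = fm × 0.27 + (1 − fm).
Steady-state concentration ratio = 1 / (new CL fraction), so new CL fraction = 1 / 1.96 = 0.5102.
fm × 0.27 + 1 − fm = 0.5102  ⇒  fm × (0.27 − 1) = −0.4898  ⇒  fm = 0.67.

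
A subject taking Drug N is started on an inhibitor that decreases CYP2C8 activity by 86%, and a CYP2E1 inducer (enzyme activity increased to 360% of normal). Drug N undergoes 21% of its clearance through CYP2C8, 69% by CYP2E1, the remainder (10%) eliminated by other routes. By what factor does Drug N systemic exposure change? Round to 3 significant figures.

0.383

The CYP2C8 pathway (21% of clearance) is reduced to 0.14× activity: 0.21 × 0.14 = 0.0294.
The CYP2E1 pathway (69% of clearance) increases to 3.6× activity: 0.69 × 3.6 = 2.484.
The remaining 10% of clearance is unaffected.
Relative clearance = 0.0294 + 2.484 + 0.1 = 2.6134.
Net systemic exposure ratio = 1 / 2.6134 = 0.383.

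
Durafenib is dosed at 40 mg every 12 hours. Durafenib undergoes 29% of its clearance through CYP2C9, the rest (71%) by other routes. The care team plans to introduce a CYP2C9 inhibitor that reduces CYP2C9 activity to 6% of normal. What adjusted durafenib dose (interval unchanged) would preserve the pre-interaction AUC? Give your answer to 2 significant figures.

The CYP2C9 pathway (29% of clearance) falls to 0.06× activity: 0.29 × 0.06 = 0.0174.
The remaining 71% of clearance is unaffected.
CL_new/CL_old = 0.0174 + 0.71 = 0.7274.
Css,avg = (dose rate)/CL, so holding Css fixed requires dose ∝ CL: 40 × 0.7274 = 29 mg.

29 mg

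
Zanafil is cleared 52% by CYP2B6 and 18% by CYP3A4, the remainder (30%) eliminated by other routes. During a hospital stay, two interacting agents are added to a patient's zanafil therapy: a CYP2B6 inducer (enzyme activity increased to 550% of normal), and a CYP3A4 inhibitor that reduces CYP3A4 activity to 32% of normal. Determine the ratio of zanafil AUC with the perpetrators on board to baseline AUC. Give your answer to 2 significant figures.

CYP2B6: 0.52 × 5.5 = 2.86
CYP3A4: 0.18 × 0.32 = 0.0576
Other: 0.3 (unchanged)
CL_new/CL_old = 2.86 + 0.0576 + 0.3 = 3.2176.
Net AUC ratio = 1 / 3.2176 = 0.31.

0.31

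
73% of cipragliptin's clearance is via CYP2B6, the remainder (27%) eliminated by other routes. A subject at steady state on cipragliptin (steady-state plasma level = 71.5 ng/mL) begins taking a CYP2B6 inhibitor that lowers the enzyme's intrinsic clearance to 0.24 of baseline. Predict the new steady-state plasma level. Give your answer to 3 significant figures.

161 ng/mL

CYP2B6: 0.73 × 0.24 = 0.1752
Other: 0.27 (unchanged)
Relative clearance = 0.1752 + 0.27 = 0.4452.
New steady-state plasma level = baseline ÷ relative clearance = 71.5 / 0.4452 = 161 ng/mL.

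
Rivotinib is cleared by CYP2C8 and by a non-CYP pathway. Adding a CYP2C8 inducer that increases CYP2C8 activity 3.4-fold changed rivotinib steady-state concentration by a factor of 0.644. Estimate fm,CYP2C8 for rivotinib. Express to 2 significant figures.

Let fm be the CYP2C8 fraction. New clearance relative to baseline = fm × 3.4 + (1 − fm).
Steady-state concentration ratio = 1 / (new CL fraction), so new CL fraction = 1 / 0.644 = 1.553.
fm × 3.4 + 1 − fm = 1.553  ⇒  fm × (3.4 − 1) = 0.5528  ⇒  fm = 0.23.

0.23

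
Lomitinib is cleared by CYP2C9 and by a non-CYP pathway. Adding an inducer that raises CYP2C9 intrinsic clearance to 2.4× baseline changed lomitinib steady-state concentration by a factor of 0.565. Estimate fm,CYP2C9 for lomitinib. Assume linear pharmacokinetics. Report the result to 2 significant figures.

0.55

Write x for the fraction cleared via CYP2C9. The observed steady-state concentration change means clearance rose to 1/0.565 = 1.77 of baseline.
Setting x·2.4 + (1 − x) = 1.77 and solving: x = (1.77 − 1)/(2.4 − 1) = 0.55.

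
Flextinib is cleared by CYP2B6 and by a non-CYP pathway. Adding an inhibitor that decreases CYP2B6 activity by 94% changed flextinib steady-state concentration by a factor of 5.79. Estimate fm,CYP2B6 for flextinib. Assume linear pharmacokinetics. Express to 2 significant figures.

CL'/CL = 1 / 5.79 = 0.1727
0.06·fm + (1 − fm) = 0.1727
fm = (0.1727 − 1) / (0.06 − 1) = 0.88

0.88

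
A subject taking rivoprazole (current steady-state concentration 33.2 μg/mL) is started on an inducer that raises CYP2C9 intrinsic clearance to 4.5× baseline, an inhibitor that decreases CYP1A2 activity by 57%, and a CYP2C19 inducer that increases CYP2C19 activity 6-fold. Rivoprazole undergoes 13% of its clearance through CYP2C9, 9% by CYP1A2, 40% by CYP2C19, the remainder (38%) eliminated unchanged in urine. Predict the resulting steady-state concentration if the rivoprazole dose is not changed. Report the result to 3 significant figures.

9.75 μg/mL

The CYP2C9 pathway (13% of clearance) is boosted to 4.5× activity: 0.13 × 4.5 = 0.585.
The CYP1A2 pathway (9% of clearance) is reduced to 0.43× activity: 0.09 × 0.43 = 0.0387.
The CYP2C19 pathway (40% of clearance) is boosted to 6× activity: 0.4 × 6 = 2.4.
The remaining 38% of clearance is unaffected.
New clearance relative to baseline: 0.585 + 0.0387 + 2.4 + 0.38 = 3.4037.
Steady-state concentration ∝ 1/CL: new value = 33.2 / 3.4037 = 9.75 μg/mL.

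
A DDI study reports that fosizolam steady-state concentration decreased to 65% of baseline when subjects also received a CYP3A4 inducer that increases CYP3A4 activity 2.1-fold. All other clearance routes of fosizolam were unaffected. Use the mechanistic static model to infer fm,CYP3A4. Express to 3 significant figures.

0.490

CL'/CL = 1 / 0.650 = 1.538
2.1·fm + (1 − fm) = 1.538
fm = (1.538 − 1) / (2.1 − 1) = 0.490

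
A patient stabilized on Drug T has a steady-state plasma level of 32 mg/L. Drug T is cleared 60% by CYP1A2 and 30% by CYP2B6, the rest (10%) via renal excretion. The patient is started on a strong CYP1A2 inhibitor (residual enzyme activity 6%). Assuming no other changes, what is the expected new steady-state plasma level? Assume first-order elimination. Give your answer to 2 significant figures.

The CYP1A2 pathway (60% of clearance) drops to 0.06× activity: 0.6 × 0.06 = 0.036.
CYP2B6 (30%) and the residual 10% are unaffected.
CL_new/CL_old = 0.036 + 0.3 + 0.1 = 0.436.
New steady-state plasma level = baseline ÷ relative clearance = 32 / 0.436 = 73 mg/L.

73 mg/L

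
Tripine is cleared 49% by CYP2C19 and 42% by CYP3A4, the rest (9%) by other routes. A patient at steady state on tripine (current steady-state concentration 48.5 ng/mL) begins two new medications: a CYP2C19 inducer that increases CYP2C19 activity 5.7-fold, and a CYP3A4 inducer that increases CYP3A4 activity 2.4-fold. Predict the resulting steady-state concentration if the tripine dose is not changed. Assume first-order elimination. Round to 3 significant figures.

12.5 ng/mL

The CYP2C19 pathway (49% of clearance) increases to 5.7× activity: 0.49 × 5.7 = 2.793.
The CYP3A4 pathway (42% of clearance) increases to 2.4× activity: 0.42 × 2.4 = 1.008.
The remaining 9% of clearance is unaffected.
New clearance relative to baseline: 2.793 + 1.008 + 0.09 = 3.891.
New steady-state concentration = 48.5 / 3.891 = 12.5 ng/mL (concentration scales inversely with clearance).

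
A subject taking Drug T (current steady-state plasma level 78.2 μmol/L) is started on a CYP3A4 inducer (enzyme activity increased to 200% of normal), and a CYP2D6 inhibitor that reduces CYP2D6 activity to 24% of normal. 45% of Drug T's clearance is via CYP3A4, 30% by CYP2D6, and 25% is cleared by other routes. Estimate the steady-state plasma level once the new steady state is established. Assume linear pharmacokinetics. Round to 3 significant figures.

64.0 μmol/L

The CYP3A4 pathway (45% of clearance) rises to 2× activity: 0.45 × 2 = 0.9.
The CYP2D6 pathway (30% of clearance) falls to 0.24× activity: 0.3 × 0.24 = 0.072.
Non-CYP routes (25%) are unchanged.
Relative clearance = 0.9 + 0.072 + 0.25 = 1.222.
Steady-state plasma level ∝ 1/CL: new value = 78.2 / 1.222 = 64.0 μmol/L.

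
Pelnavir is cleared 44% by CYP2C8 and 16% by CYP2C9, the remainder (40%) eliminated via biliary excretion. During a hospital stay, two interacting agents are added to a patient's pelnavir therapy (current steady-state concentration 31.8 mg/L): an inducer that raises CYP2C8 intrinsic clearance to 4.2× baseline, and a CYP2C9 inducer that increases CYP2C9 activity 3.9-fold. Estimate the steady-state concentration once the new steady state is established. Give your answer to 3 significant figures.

The CYP2C8 pathway (44% of clearance) rises to 4.2× activity: 0.44 × 4.2 = 1.848.
The CYP2C9 pathway (16% of clearance) increases to 3.9× activity: 0.16 × 3.9 = 0.624.
The remaining 40% of clearance is unaffected.
New clearance relative to baseline: 1.848 + 0.624 + 0.4 = 2.872.
Steady-state concentration ∝ 1/CL: new value = 31.8 / 2.872 = 11.1 mg/L.

11.1 mg/L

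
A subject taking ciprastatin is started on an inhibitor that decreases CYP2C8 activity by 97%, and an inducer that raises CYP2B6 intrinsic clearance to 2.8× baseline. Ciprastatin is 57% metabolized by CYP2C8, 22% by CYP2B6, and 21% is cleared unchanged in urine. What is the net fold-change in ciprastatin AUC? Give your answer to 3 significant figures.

1.19

The CYP2C8 pathway (57% of clearance) falls to 0.03× activity: 0.57 × 0.03 = 0.0171.
The CYP2B6 pathway (22% of clearance) increases to 2.8× activity: 0.22 × 2.8 = 0.616.
The remaining 21% of clearance is unaffected.
CL_new/CL_old = 0.0171 + 0.616 + 0.21 = 0.8431.
Because AUC varies inversely with clearance, the combined effect is 1 / 0.8431 = 1.19.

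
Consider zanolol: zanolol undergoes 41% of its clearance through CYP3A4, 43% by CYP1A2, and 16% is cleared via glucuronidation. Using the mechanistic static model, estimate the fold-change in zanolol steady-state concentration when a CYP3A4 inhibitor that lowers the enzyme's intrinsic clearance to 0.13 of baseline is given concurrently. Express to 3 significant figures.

1.55

The CYP3A4 pathway (41% of clearance) falls to 0.13× activity: 0.41 × 0.13 = 0.0533.
CYP1A2 (43%) and the residual 16% are unaffected.
CL_new/CL_old = 0.0533 + 0.43 + 0.16 = 0.6433.
Steady-state concentration is inversely proportional to clearance, so the fold-change is 1 / 0.6433 = 1.55.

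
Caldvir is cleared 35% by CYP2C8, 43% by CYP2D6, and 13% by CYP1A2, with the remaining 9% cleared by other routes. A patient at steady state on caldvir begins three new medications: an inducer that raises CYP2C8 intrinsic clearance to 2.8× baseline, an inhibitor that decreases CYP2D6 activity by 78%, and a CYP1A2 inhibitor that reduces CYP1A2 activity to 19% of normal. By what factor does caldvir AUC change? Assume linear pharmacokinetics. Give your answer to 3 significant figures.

0.841

CYP2C8: 0.35 × 2.8 = 0.98
CYP2D6: 0.43 × 0.22 = 0.0946
CYP1A2: 0.13 × 0.19 = 0.0247
Other: 0.09 (unchanged)
Relative clearance = 0.98 + 0.0946 + 0.0247 + 0.09 = 1.1893.
Because AUC varies inversely with clearance, the combined effect is 1 / 1.1893 = 0.841.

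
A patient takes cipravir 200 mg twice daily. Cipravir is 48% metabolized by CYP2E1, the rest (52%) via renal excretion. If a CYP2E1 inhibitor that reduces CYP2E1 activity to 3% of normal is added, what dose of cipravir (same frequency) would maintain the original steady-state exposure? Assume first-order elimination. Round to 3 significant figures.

The CYP2E1 pathway (48% of clearance) drops to 0.03× activity: 0.48 × 0.03 = 0.0144.
The remaining 52% of clearance is unaffected.
New clearance relative to baseline: 0.0144 + 0.52 = 0.5344.
Exposure is unchanged when dose changes in proportion to clearance. New dose = 200 mg × 0.5344 = 107 mg.

107 mg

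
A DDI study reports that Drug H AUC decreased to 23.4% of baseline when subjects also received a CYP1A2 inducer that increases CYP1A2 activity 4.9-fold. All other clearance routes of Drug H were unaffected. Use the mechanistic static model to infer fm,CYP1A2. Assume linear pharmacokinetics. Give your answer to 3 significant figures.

Let x = fm,CYP1A2. Because AUC ∝ 1/CL, relative clearance rose to 1/0.234 = 4.274.
Only the CYP1A2 route changed, so 4.274 = x·4.9 + (1 − x), giving x = 0.839.

0.839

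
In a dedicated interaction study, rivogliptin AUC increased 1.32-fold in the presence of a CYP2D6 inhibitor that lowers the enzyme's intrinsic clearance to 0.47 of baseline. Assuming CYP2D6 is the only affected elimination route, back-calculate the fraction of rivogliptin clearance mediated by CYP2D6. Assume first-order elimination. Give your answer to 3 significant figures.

0.457

Let x = fm,CYP2D6. Because AUC ∝ 1/CL, relative clearance fell to 1/1.32 = 0.7576.
Only the CYP2D6 route changed, so 0.7576 = x·0.47 + (1 − x), giving x = 0.457.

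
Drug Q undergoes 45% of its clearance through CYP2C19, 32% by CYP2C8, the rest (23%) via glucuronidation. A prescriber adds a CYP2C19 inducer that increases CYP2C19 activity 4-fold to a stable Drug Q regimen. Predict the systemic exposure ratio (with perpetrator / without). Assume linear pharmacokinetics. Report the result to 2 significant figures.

0.43

The CYP2C19 pathway (45% of clearance) is boosted to 4× activity: 0.45 × 4 = 1.8.
CYP2C8 (32%) and the residual 23% are unaffected.
Relative clearance = 1.8 + 0.32 + 0.23 = 2.35.
Systemic exposure is inversely proportional to clearance, so the fold-change is 1 / 2.35 = 0.43.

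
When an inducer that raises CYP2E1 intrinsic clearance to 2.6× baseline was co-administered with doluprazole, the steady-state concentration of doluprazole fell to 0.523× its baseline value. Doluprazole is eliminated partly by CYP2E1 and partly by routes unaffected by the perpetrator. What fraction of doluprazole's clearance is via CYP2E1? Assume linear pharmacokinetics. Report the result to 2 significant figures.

0.57

CL'/CL = 1 / 0.523 = 1.912
2.6·fm + (1 − fm) = 1.912
fm = (1.912 − 1) / (2.6 − 1) = 0.57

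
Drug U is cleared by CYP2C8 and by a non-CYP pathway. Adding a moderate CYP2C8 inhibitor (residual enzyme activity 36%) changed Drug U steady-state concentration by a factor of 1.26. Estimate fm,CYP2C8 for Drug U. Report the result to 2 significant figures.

0.32

CL'/CL = 1 / 1.26 = 0.7937
0.36·fm + (1 − fm) = 0.7937
fm = (0.7937 − 1) / (0.36 − 1) = 0.32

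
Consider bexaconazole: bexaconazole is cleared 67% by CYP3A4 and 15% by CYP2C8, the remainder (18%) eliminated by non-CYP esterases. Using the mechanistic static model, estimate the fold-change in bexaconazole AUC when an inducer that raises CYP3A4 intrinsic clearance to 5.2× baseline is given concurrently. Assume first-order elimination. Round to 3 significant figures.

The CYP3A4 pathway (67% of clearance) is boosted to 5.2× activity: 0.67 × 5.2 = 3.484.
CYP2C8 (15%) and the residual 18% are unaffected.
CL_new/CL_old = 3.484 + 0.15 + 0.18 = 3.814.
AUC ratio = CL_old/CL_new = 1 / 3.814 = 0.262.

0.262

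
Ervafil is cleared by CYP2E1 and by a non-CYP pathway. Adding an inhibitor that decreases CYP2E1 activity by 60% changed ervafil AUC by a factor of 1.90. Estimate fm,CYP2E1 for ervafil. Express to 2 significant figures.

CL'/CL = 1 / 1.90 = 0.5263
0.4·fm + (1 − fm) = 0.5263
fm = (0.5263 − 1) / (0.4 − 1) = 0.79

0.79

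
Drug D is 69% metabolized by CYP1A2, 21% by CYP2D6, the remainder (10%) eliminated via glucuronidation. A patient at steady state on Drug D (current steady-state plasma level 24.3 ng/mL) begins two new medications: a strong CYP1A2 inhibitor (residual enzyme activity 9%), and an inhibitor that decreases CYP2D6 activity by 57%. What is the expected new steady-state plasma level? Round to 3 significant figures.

96.3 ng/mL

The CYP1A2 pathway (69% of clearance) is reduced to 0.09× activity: 0.69 × 0.09 = 0.0621.
The CYP2D6 pathway (21% of clearance) falls to 0.43× activity: 0.21 × 0.43 = 0.0903.
The remaining 10% of clearance is unaffected.
Relative clearance = 0.0621 + 0.0903 + 0.1 = 0.2524.
Dividing the baseline by the relative clearance: 24.3 / 0.2524 = 96.3 ng/mL.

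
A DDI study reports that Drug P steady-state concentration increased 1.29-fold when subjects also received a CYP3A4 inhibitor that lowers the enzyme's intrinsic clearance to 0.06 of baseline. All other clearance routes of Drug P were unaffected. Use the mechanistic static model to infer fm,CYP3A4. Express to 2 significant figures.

0.24

Let fm be the CYP3A4 fraction. New clearance relative to baseline = fm × 0.06 + (1 − fm).
Steady-state concentration ratio = 1 / (new CL fraction), so new CL fraction = 1 / 1.29 = 0.7752.
fm × 0.06 + 1 − fm = 0.7752  ⇒  fm × (0.06 − 1) = −0.2248  ⇒  fm = 0.24.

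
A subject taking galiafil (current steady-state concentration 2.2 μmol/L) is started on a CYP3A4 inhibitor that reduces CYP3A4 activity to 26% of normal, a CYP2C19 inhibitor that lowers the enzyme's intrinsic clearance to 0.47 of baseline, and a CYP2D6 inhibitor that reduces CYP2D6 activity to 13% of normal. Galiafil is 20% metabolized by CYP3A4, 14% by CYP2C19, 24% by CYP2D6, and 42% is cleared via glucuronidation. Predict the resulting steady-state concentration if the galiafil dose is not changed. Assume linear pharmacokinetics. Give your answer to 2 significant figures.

3.9 μmol/L

The CYP3A4 pathway (20% of clearance) falls to 0.26× activity: 0.2 × 0.26 = 0.052.
The CYP2C19 pathway (14% of clearance) falls to 0.47× activity: 0.14 × 0.47 = 0.0658.
The CYP2D6 pathway (24% of clearance) falls to 0.13× activity: 0.24 × 0.13 = 0.0312.
The remaining 42% of clearance is unaffected.
New clearance relative to baseline: 0.052 + 0.0658 + 0.0312 + 0.42 = 0.569.
Dividing the baseline by the relative clearance: 2.2 / 0.569 = 3.9 μmol/L.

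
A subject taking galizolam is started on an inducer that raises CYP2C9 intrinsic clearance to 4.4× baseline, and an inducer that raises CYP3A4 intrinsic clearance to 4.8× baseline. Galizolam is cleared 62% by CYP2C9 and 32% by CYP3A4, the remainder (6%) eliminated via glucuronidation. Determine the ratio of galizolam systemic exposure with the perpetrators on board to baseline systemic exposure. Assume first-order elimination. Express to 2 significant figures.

0.23

CYP2C9: 0.62 × 4.4 = 2.728
CYP3A4: 0.32 × 4.8 = 1.536
Other: 0.06 (unchanged)
New clearance relative to baseline: 2.728 + 1.536 + 0.06 = 4.324.
Systemic exposure ∝ 1/CL: fold-change = 1 / 4.324 = 0.23.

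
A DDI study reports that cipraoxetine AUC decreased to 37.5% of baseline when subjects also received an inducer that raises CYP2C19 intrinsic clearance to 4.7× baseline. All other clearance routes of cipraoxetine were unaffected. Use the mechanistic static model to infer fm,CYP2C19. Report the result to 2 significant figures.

0.45

CL'/CL = 1 / 0.375 = 2.667
4.7·fm + (1 − fm) = 2.667
fm = (2.667 − 1) / (4.7 − 1) = 0.45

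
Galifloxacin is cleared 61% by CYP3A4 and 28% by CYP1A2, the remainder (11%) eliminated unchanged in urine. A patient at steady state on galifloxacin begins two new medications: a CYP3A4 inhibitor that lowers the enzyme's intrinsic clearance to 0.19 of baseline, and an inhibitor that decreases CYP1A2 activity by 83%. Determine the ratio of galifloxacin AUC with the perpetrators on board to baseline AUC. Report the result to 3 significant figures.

3.66

The CYP3A4 pathway (61% of clearance) falls to 0.19× activity: 0.61 × 0.19 = 0.1159.
The CYP1A2 pathway (28% of clearance) is reduced to 0.17× activity: 0.28 × 0.17 = 0.0476.
Non-CYP routes (11%) are unchanged.
Relative clearance = 0.1159 + 0.0476 + 0.11 = 0.2735.
Because AUC varies inversely with clearance, the combined effect is 1 / 0.2735 = 3.66.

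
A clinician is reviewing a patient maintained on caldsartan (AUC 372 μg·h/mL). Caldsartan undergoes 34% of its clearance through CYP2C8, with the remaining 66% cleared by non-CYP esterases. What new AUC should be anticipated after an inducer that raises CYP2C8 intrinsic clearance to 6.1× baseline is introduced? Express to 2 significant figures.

The CYP2C8 pathway (34% of clearance) increases to 6.1× activity: 0.34 × 6.1 = 2.074.
The remaining 66% of clearance is unaffected.
New clearance relative to baseline: 2.074 + 0.66 = 2.734.
AUC ∝ 1/CL, so new value = 372 / 2.734 = 1.4 × 10² μg·h/mL.

1.4 × 10² μg·h/mL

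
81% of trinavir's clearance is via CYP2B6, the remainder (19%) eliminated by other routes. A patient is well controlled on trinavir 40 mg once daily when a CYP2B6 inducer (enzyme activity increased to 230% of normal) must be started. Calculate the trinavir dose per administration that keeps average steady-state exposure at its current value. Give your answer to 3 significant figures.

The CYP2B6 pathway (81% of clearance) rises to 2.3× activity: 0.81 × 2.3 = 1.863.
Non-CYP routes (19%) are unchanged.
New clearance relative to baseline: 1.863 + 0.19 = 2.053.
Exposure is unchanged when dose changes in proportion to clearance. New dose = 40 mg × 2.053 = 82.1 mg.

82.1 mg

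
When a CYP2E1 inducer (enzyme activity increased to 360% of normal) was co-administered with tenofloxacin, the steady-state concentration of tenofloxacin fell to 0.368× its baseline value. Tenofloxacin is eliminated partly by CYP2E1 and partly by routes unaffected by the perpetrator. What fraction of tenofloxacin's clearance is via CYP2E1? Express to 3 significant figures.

Write x for the fraction cleared via CYP2E1. The observed steady-state concentration change means clearance rose to 1/0.368 = 2.717 of baseline.
Setting x·3.6 + (1 − x) = 2.717 and solving: x = (2.717 − 1)/(3.6 − 1) = 0.661.

0.661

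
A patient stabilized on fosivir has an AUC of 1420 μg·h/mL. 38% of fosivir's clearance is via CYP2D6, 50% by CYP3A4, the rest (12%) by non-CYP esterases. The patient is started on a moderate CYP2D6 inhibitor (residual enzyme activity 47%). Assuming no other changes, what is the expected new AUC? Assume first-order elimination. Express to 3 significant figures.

1.78 × 10³ μg·h/mL

The CYP2D6 pathway (38% of clearance) drops to 0.47× activity: 0.38 × 0.47 = 0.1786.
CYP3A4 (50%) and the residual 12% are unaffected.
New clearance relative to baseline: 0.1786 + 0.5 + 0.12 = 0.7986.
AUC ∝ 1/CL, so new value = 1420 / 0.7986 = 1.78 × 10³ μg·h/mL.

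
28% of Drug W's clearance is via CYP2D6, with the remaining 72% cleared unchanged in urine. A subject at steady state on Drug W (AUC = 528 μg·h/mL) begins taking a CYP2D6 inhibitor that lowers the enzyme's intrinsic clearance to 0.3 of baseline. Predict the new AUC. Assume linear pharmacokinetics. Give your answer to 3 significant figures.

657 μg·h/mL

CYP2D6: 0.28 × 0.3 = 0.084
Other: 0.72 (unchanged)
CL_new/CL_old = 0.084 + 0.72 = 0.804.
With dosing unchanged, AUC scales as 1/CL: 528 / 0.804 = 657 μg·h/mL.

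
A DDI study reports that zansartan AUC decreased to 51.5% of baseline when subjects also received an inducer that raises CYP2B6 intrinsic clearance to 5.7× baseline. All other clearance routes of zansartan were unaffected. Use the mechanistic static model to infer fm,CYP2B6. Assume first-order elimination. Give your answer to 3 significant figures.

0.200

CL'/CL = 1 / 0.515 = 1.942
5.7·fm + (1 − fm) = 1.942
fm = (1.942 − 1) / (5.7 − 1) = 0.200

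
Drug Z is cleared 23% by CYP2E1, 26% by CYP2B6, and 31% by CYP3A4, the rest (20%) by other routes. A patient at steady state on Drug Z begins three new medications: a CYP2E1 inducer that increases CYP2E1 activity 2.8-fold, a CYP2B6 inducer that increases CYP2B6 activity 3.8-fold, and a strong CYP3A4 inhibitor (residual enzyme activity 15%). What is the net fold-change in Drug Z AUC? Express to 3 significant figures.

CYP2E1: 0.23 × 2.8 = 0.644
CYP2B6: 0.26 × 3.8 = 0.988
CYP3A4: 0.31 × 0.15 = 0.0465
Other: 0.2 (unchanged)
New clearance relative to baseline: 0.644 + 0.988 + 0.0465 + 0.2 = 1.8785.
Net AUC ratio = 1 / 1.8785 = 0.532.

0.532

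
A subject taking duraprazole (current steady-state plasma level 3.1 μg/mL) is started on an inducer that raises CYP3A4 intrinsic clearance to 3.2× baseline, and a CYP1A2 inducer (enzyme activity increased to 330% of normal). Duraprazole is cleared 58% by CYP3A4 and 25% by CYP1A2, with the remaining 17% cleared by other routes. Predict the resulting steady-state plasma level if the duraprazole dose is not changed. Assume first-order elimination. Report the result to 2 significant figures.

1.1 μg/mL

The CYP3A4 pathway (58% of clearance) rises to 3.2× activity: 0.58 × 3.2 = 1.856.
The CYP1A2 pathway (25% of clearance) increases to 3.3× activity: 0.25 × 3.3 = 0.825.
Non-CYP routes (17%) are unchanged.
CL_new/CL_old = 1.856 + 0.825 + 0.17 = 2.851.
Steady-state plasma level ∝ 1/CL: new value = 3.1 / 2.851 = 1.1 μg/mL.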